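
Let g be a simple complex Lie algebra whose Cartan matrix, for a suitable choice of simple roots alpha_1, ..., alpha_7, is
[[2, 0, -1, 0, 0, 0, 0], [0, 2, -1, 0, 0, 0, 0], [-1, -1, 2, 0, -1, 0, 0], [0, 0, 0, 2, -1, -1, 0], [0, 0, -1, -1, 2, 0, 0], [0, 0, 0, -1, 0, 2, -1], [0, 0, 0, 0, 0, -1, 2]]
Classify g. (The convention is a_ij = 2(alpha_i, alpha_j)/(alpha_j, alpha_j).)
D_7

The matrix has rank 7 with 2's on the diagonal. Reading the off-diagonal entries as Dynkin edges (a single edge where a_ij = a_ji = -1; a double or triple edge where a_ij * a_ji = 2 or 3), the diagram is a chain of 5 nodes with a fork of two nodes at one end (D_7). One simple-root ordering that puts it in standard form is (alpha_7, alpha_6, alpha_4, alpha_5, alpha_3, alpha_1, alpha_2). So the algebra is type D_7, i.e. so(14).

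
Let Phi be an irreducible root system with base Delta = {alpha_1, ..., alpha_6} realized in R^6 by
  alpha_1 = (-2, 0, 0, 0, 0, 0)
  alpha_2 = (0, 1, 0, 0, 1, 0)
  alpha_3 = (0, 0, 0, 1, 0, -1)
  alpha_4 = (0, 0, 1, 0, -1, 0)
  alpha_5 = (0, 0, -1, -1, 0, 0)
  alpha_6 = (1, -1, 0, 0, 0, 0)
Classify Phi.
type C_6

Compute the Cartan integers a_ij = 2(alpha_i, alpha_j)/(alpha_j, alpha_j); the resulting 6x6 Cartan matrix is
[[2, 0, 0, 0, 0, -2], [0, 2, 0, -1, 0, -1], [0, 0, 2, 0, -1, 0], [0, -1, 0, 2, -1, 0], [0, 0, -1, -1, 2, 0], [-1, -1, 0, 0, 0, 2]].
The roots have two lengths (squared-length ratio 2:1); the short ones are alpha_{2,3,4,5,6}. The associated Dynkin diagram is a chain of 6 nodes with a double edge at one end; the terminal node there is the unique long simple root (C_6), so the type is C_6 (the algebra sp(12)).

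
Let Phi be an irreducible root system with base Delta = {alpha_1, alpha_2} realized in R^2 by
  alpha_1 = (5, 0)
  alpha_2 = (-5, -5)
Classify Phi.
Compute the Cartan integers a_ij = 2(alpha_i, alpha_j)/(alpha_j, alpha_j); the resulting 2x2 Cartan matrix is
[[2, -1], [-2, 2]].
The roots have two lengths (squared-length ratio 2:1); the short ones are alpha_{1}. The associated Dynkin diagram is a chain of 2 nodes with a double edge at one end; the terminal node there is the unique short simple root (B_2), so the type is B_2 (the algebra so(5)).

B_2 (so(5))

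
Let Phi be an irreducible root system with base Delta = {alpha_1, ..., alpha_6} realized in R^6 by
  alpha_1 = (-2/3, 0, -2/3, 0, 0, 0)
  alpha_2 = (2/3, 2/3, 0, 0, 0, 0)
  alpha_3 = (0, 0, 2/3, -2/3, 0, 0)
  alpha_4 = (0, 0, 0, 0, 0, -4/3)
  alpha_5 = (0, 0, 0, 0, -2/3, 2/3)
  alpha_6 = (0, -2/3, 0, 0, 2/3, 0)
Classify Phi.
Compute the Cartan integers a_ij = 2(alpha_i, alpha_j)/(alpha_j, alpha_j); the resulting 6x6 Cartan matrix is
[[2, -1, -1, 0, 0, 0], [-1, 2, 0, 0, 0, -1], [-1, 0, 2, 0, 0, 0], [0, 0, 0, 2, -2, 0], [0, 0, 0, -1, 2, -1], [0, -1, 0, 0, -1, 2]].
The roots have two lengths (squared-length ratio 2:1); the short ones are alpha_{1,2,3,5,6}. The associated Dynkin diagram is a chain of 6 nodes with a double edge at one end; the terminal node there is the unique long simple root (C_6), so the type is C_6 (the algebra sp(12)).

C6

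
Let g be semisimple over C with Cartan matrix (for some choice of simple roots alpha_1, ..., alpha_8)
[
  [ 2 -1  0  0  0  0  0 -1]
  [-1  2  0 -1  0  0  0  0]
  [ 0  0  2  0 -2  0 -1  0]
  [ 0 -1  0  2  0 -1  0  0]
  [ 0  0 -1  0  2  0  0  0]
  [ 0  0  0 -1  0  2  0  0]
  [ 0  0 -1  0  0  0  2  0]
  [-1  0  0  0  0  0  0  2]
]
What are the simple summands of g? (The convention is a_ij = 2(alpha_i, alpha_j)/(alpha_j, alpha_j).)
A_5 (sl(6)) + B_3 (so(7))

The diagram associated to this matrix has two connected components: the simple roots {alpha_1, alpha_2, alpha_4, alpha_6, alpha_8} form a chain of 5 nodes with single edges (A_5), and {alpha_3, alpha_5, alpha_7} form a chain of 3 nodes with a double edge at one end; the terminal node there is the unique short simple root (B_3). A semisimple Lie algebra decomposes uniquely as the direct sum of simple ideals, one per connected component of its Dynkin diagram, so g ≅ A_5 ⊕ B_3 (dimension 35 + 21 = 56).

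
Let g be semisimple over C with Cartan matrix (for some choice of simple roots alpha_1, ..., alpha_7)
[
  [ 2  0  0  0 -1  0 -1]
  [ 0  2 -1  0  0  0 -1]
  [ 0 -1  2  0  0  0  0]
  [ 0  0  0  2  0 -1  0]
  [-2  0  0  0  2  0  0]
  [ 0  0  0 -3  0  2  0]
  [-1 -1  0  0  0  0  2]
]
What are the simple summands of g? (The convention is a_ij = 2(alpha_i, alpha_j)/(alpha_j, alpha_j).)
The diagram associated to this matrix has two connected components: the simple roots {alpha_1, alpha_2, alpha_3, alpha_5, alpha_7} form a chain of 5 nodes with a double edge at one end; the terminal node there is the unique long simple root (C_5), and {alpha_4, alpha_6} form two nodes joined by a triple edge (G_2). A semisimple Lie algebra decomposes uniquely as the direct sum of simple ideals, one per connected component of its Dynkin diagram, so g ≅ C_5 ⊕ G_2 (dimension 55 + 14 = 69).

C_5 ⊕ G_2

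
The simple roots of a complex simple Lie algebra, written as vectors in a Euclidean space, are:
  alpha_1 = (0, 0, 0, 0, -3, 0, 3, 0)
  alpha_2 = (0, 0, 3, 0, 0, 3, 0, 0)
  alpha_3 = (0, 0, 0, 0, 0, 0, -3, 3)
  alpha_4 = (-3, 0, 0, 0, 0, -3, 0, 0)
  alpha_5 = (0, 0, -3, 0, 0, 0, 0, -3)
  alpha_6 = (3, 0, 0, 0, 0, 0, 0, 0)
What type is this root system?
Compute the Cartan integers a_ij = 2(alpha_i, alpha_j)/(alpha_j, alpha_j); the resulting 6x6 Cartan matrix is
[[2, 0, -1, 0, 0, 0], [0, 2, 0, -1, -1, 0], [-1, 0, 2, 0, -1, 0], [0, -1, 0, 2, 0, -2], [0, -1, -1, 0, 2, 0], [0, 0, 0, -1, 0, 2]].
The roots have two lengths (squared-length ratio 2:1); the short ones are alpha_{6}. The associated Dynkin diagram is a chain of 6 nodes with a double edge at one end; the terminal node there is the unique short simple root (B_6), so the type is B_6 (the algebra so(13)).

B_6 (so(13))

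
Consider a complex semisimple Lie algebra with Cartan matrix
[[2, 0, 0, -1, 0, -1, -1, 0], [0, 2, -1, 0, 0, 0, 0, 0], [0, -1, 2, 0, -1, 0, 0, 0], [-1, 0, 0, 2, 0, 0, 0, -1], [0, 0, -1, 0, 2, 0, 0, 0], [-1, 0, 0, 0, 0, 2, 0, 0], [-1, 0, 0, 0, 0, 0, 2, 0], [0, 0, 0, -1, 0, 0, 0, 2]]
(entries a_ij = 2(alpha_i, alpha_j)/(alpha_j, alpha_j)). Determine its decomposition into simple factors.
The diagram associated to this matrix has two connected components: the simple roots {alpha_2, alpha_3, alpha_5} form a chain of 3 nodes with single edges (A_3), and {alpha_1, alpha_4, alpha_6, alpha_7, alpha_8} form a chain of 3 nodes with a fork of two nodes at one end (D_5). A semisimple Lie algebra decomposes uniquely as the direct sum of simple ideals, one per connected component of its Dynkin diagram, so g ≅ A_3 ⊕ D_5 (dimension 15 + 45 = 60).

type A_3 ⊕ type D_5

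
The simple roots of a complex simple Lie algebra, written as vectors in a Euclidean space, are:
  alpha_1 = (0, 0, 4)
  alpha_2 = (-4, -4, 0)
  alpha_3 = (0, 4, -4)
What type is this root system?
type B_3

Compute the Cartan integers a_ij = 2(alpha_i, alpha_j)/(alpha_j, alpha_j); the resulting 3x3 Cartan matrix is
[[2, 0, -1], [0, 2, -1], [-2, -1, 2]].
The roots have two lengths (squared-length ratio 2:1); the short ones are alpha_{1}. The associated Dynkin diagram is a chain of 3 nodes with a double edge at one end; the terminal node there is the unique short simple root (B_3), so the type is B_3 (the algebra so(7)).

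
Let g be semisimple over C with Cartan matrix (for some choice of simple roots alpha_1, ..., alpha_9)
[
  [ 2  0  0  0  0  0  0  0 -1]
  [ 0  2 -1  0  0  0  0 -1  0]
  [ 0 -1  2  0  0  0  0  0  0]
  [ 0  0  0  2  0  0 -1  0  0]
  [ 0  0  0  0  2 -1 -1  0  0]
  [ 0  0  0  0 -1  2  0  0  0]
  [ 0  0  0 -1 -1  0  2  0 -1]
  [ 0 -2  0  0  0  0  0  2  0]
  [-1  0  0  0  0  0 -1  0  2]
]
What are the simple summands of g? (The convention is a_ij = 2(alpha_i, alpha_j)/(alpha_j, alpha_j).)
C_3 ⊕ E_6

The diagram associated to this matrix has two connected components: the simple roots {alpha_2, alpha_3, alpha_8} form a chain of 3 nodes with a double edge at one end; the terminal node there is the unique long simple root (C_3), and {alpha_1, alpha_4, alpha_5, alpha_6, alpha_7, alpha_9} form a chain of 5 nodes with one extra node attached to the third node from one end (E_6). A semisimple Lie algebra decomposes uniquely as the direct sum of simple ideals, one per connected component of its Dynkin diagram, so g ≅ C_3 ⊕ E_6 (dimension 21 + 78 = 99).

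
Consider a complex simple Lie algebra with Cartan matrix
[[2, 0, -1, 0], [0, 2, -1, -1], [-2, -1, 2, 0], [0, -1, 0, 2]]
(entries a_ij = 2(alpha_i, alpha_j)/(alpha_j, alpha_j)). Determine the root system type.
type B_4

The matrix has rank 4 with 2's on the diagonal. Reading the off-diagonal entries as Dynkin edges (a single edge where a_ij = a_ji = -1; a double or triple edge where a_ij * a_ji = 2 or 3), the diagram is a chain of 4 nodes with a double edge at one end; the terminal node there is the unique short simple root (B_4). One simple-root ordering that puts it in standard form is (alpha_4, alpha_2, alpha_3, alpha_1). So the algebra is type B_4, i.e. so(9).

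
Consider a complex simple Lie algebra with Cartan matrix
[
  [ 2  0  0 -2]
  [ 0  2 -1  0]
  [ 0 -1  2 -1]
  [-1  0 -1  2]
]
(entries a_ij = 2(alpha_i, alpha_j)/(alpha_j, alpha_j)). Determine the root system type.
C_4 (sp(8))

The matrix has rank 4 with 2's on the diagonal. Reading the off-diagonal entries as Dynkin edges (a single edge where a_ij = a_ji = -1; a double or triple edge where a_ij * a_ji = 2 or 3), the diagram is a chain of 4 nodes with a double edge at one end; the terminal node there is the unique long simple root (C_4). One simple-root ordering that puts it in standard form is (alpha_2, alpha_3, alpha_4, alpha_1). So the algebra is type C_4, i.e. sp(8).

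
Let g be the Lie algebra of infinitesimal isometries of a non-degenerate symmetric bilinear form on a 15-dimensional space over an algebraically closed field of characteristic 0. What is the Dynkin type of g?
This is so(15) with 15 odd, which has dimension 15(15-1)/2 = 105 and rank (15-1)/2 = 7. In the classification of classical Lie algebras, the orthogonal algebra so(2n+1) in an odd number of variables has type B_n; here n = 7, so the Dynkin diagram is a chain of 7 nodes with a double edge at one end; the terminal node there is the unique short simple root (B_7). Hence the type is B_7.

B_7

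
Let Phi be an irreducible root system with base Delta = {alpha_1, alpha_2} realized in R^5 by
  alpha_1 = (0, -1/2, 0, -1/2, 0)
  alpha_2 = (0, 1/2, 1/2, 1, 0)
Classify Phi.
G_2

Compute the Cartan integers a_ij = 2(alpha_i, alpha_j)/(alpha_j, alpha_j); the resulting 2x2 Cartan matrix is
[[2, -1], [-3, 2]].
The roots have two lengths (squared-length ratio 3:1); the short ones are alpha_{1}. The associated Dynkin diagram is two nodes joined by a triple edge (G_2), so the type is G_2.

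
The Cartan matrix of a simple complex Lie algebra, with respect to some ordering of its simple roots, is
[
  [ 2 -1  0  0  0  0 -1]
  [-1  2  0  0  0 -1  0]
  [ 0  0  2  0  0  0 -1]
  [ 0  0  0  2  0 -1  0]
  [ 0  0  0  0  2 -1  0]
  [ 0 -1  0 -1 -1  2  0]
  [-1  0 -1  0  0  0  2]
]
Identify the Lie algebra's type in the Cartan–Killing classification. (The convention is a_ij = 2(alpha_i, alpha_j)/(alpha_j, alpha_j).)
D7

The matrix has rank 7 with 2's on the diagonal. Reading the off-diagonal entries as Dynkin edges (a single edge where a_ij = a_ji = -1; a double or triple edge where a_ij * a_ji = 2 or 3), the diagram is a chain of 5 nodes with a fork of two nodes at one end (D_7). One simple-root ordering that puts it in standard form is (alpha_3, alpha_7, alpha_1, alpha_2, alpha_6, alpha_5, alpha_4). So the algebra is type D_7, i.e. so(14).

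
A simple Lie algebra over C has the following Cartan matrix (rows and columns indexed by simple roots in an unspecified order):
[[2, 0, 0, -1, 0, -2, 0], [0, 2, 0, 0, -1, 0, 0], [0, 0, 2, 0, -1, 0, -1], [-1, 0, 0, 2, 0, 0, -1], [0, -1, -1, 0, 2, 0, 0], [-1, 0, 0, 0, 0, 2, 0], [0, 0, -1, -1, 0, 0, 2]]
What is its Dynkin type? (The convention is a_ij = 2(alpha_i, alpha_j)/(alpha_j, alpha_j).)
B_7 (so(15))

The matrix has rank 7 with 2's on the diagonal. Reading the off-diagonal entries as Dynkin edges (a single edge where a_ij = a_ji = -1; a double or triple edge where a_ij * a_ji = 2 or 3), the diagram is a chain of 7 nodes with a double edge at one end; the terminal node there is the unique short simple root (B_7). One simple-root ordering that puts it in standard form is (alpha_2, alpha_5, alpha_3, alpha_7, alpha_4, alpha_1, alpha_6). So the algebra is type B_7, i.e. so(15).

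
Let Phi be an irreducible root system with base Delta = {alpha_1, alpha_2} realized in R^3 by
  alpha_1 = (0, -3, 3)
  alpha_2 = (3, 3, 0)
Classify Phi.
Compute the Cartan integers a_ij = 2(alpha_i, alpha_j)/(alpha_j, alpha_j); the resulting 2x2 Cartan matrix is
[[2, -1], [-1, 2]].
All simple roots have the same length, so the diagram is simply laced. The associated Dynkin diagram is a chain of 2 nodes with single edges (A_2), so the type is A_2 (the algebra sl(3)).

type A_2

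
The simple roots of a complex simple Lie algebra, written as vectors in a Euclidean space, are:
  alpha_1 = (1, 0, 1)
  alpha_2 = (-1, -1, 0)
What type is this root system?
Compute the Cartan integers a_ij = 2(alpha_i, alpha_j)/(alpha_j, alpha_j); the resulting 2x2 Cartan matrix is
[[2, -1], [-1, 2]].
All simple roots have the same length, so the diagram is simply laced. The associated Dynkin diagram is a chain of 2 nodes with single edges (A_2), so the type is A_2 (the algebra sl(3)).

type A_2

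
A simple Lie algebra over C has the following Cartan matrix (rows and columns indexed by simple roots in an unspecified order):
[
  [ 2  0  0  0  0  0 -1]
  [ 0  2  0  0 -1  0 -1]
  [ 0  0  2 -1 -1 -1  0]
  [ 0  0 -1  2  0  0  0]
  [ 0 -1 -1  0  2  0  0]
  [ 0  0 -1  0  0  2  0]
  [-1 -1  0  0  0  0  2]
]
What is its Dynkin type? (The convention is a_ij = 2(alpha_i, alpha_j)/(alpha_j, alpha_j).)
The matrix has rank 7 with 2's on the diagonal. Reading the off-diagonal entries as Dynkin edges (a single edge where a_ij = a_ji = -1; a double or triple edge where a_ij * a_ji = 2 or 3), the diagram is a chain of 5 nodes with a fork of two nodes at one end (D_7). One simple-root ordering that puts it in standard form is (alpha_1, alpha_7, alpha_2, alpha_5, alpha_3, alpha_6, alpha_4). So the algebra is type D_7, i.e. so(14).

D7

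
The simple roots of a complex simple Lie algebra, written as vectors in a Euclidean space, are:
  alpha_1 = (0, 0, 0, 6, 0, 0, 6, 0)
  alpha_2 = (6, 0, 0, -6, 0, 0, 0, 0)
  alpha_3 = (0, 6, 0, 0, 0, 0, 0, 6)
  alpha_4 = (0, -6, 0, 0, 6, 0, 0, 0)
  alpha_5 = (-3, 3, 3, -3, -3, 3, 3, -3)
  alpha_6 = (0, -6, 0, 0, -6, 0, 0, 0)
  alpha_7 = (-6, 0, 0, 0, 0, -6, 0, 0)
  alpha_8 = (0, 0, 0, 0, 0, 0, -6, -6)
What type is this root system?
type E_8

Compute the Cartan integers a_ij = 2(alpha_i, alpha_j)/(alpha_j, alpha_j); the resulting 8x8 Cartan matrix is
[[2, -1, 0, 0, 0, 0, 0, -1], [-1, 2, 0, 0, 0, 0, -1, 0], [0, 0, 2, -1, 0, -1, 0, -1], [0, 0, -1, 2, -1, 0, 0, 0], [0, 0, 0, -1, 2, 0, 0, 0], [0, 0, -1, 0, 0, 2, 0, 0], [0, -1, 0, 0, 0, 0, 2, 0], [-1, 0, -1, 0, 0, 0, 0, 2]].
All simple roots have the same length, so the diagram is simply laced. The associated Dynkin diagram is a chain of 7 nodes with one extra node attached to the third node from one end (E_8), so the type is E_8.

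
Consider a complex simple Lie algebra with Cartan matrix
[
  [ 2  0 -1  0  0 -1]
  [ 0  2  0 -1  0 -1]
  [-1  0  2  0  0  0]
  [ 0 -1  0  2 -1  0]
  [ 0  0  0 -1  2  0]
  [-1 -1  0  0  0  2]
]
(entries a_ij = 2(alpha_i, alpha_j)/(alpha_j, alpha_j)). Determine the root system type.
A6

The matrix has rank 6 with 2's on the diagonal. Reading the off-diagonal entries as Dynkin edges (a single edge where a_ij = a_ji = -1; a double or triple edge where a_ij * a_ji = 2 or 3), the diagram is a chain of 6 nodes with single edges (A_6). One simple-root ordering that puts it in standard form is (alpha_5, alpha_4, alpha_2, alpha_6, alpha_1, alpha_3). So the algebra is type A_6, i.e. sl(7).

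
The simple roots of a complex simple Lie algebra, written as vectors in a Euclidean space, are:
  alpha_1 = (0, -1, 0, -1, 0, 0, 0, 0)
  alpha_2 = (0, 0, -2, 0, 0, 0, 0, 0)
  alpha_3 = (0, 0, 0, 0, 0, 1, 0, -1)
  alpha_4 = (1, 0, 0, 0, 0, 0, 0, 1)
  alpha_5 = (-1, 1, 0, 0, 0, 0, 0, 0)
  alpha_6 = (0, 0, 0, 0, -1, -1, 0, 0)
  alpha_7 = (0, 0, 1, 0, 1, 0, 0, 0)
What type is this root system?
C7

Compute the Cartan integers a_ij = 2(alpha_i, alpha_j)/(alpha_j, alpha_j); the resulting 7x7 Cartan matrix is
[[2, 0, 0, 0, -1, 0, 0], [0, 2, 0, 0, 0, 0, -2], [0, 0, 2, -1, 0, -1, 0], [0, 0, -1, 2, -1, 0, 0], [-1, 0, 0, -1, 2, 0, 0], [0, 0, -1, 0, 0, 2, -1], [0, -1, 0, 0, 0, -1, 2]].
The roots have two lengths (squared-length ratio 2:1); the short ones are alpha_{1,3,4,5,6,7}. The associated Dynkin diagram is a chain of 7 nodes with a double edge at one end; the terminal node there is the unique long simple root (C_7), so the type is C_7 (the algebra sp(14)).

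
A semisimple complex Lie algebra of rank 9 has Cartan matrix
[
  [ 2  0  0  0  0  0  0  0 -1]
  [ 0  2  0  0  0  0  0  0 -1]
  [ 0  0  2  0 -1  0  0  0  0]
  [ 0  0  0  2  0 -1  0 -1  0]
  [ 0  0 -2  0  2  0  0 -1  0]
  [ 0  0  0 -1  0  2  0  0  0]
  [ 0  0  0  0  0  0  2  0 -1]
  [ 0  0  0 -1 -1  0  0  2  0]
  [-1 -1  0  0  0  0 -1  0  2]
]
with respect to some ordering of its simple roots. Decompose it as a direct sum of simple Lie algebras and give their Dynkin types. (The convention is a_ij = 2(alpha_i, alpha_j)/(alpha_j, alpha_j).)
B5 + D4

The diagram associated to this matrix has two connected components: the simple roots {alpha_3, alpha_4, alpha_5, alpha_6, alpha_8} form a chain of 5 nodes with a double edge at one end; the terminal node there is the unique short simple root (B_5), and {alpha_1, alpha_2, alpha_7, alpha_9} form a chain of 2 nodes with a fork of two nodes at one end (D_4). A semisimple Lie algebra decomposes uniquely as the direct sum of simple ideals, one per connected component of its Dynkin diagram, so g ≅ B_5 ⊕ D_4 (dimension 55 + 28 = 83).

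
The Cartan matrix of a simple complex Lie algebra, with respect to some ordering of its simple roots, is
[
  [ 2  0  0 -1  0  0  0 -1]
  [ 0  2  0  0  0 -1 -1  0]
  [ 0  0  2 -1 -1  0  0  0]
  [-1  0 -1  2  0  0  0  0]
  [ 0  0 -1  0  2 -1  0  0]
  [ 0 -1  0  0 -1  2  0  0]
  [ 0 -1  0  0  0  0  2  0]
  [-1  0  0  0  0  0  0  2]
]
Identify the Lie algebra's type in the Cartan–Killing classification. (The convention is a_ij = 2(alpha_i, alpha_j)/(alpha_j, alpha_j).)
The matrix has rank 8 with 2's on the diagonal. Reading the off-diagonal entries as Dynkin edges (a single edge where a_ij = a_ji = -1; a double or triple edge where a_ij * a_ji = 2 or 3), the diagram is a chain of 8 nodes with single edges (A_8). One simple-root ordering that puts it in standard form is (alpha_8, alpha_1, alpha_4, alpha_3, alpha_5, alpha_6, alpha_2, alpha_7). So the algebra is type A_8, i.e. sl(9).

type A_8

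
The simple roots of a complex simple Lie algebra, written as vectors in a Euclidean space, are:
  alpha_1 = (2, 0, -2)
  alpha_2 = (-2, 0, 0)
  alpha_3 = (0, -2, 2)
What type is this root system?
Compute the Cartan integers a_ij = 2(alpha_i, alpha_j)/(alpha_j, alpha_j); the resulting 3x3 Cartan matrix is
[[2, -2, -1], [-1, 2, 0], [-1, 0, 2]].
The roots have two lengths (squared-length ratio 2:1); the short ones are alpha_{2}. The associated Dynkin diagram is a chain of 3 nodes with a double edge at one end; the terminal node there is the unique short simple root (B_3), so the type is B_3 (the algebra so(7)).

B_3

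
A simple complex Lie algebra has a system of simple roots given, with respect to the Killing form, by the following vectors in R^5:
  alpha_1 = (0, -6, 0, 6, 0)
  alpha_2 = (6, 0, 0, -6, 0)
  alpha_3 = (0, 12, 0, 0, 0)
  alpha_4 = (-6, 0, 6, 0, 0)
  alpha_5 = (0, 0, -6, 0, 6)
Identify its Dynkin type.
C5

Compute the Cartan integers a_ij = 2(alpha_i, alpha_j)/(alpha_j, alpha_j); the resulting 5x5 Cartan matrix is
[[2, -1, -1, 0, 0], [-1, 2, 0, -1, 0], [-2, 0, 2, 0, 0], [0, -1, 0, 2, -1], [0, 0, 0, -1, 2]].
The roots have two lengths (squared-length ratio 2:1); the short ones are alpha_{1,2,4,5}. The associated Dynkin diagram is a chain of 5 nodes with a double edge at one end; the terminal node there is the unique long simple root (C_5), so the type is C_5 (the algebra sp(10)).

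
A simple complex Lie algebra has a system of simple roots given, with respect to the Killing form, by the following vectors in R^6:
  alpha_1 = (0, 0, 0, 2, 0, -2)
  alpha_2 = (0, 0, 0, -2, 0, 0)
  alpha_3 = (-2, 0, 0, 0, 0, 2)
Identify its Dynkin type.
B_3

Compute the Cartan integers a_ij = 2(alpha_i, alpha_j)/(alpha_j, alpha_j); the resulting 3x3 Cartan matrix is
[[2, -2, -1], [-1, 2, 0], [-1, 0, 2]].
The roots have two lengths (squared-length ratio 2:1); the short ones are alpha_{2}. The associated Dynkin diagram is a chain of 3 nodes with a double edge at one end; the terminal node there is the unique short simple root (B_3), so the type is B_3 (the algebra so(7)).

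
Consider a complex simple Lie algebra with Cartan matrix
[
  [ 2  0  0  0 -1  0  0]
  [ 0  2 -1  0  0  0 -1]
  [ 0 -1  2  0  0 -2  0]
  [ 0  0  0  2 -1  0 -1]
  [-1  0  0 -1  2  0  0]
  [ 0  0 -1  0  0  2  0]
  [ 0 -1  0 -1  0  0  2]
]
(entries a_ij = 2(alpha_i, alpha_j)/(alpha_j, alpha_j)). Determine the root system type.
type B_7

The matrix has rank 7 with 2's on the diagonal. Reading the off-diagonal entries as Dynkin edges (a single edge where a_ij = a_ji = -1; a double or triple edge where a_ij * a_ji = 2 or 3), the diagram is a chain of 7 nodes with a double edge at one end; the terminal node there is the unique short simple root (B_7). One simple-root ordering that puts it in standard form is (alpha_1, alpha_5, alpha_4, alpha_7, alpha_2, alpha_3, alpha_6). So the algebra is type B_7, i.e. so(15).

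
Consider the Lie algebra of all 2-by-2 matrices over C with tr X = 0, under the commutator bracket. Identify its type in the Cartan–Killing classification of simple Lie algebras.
This is sl(2), which has dimension 2^2 - 1 = 3 and rank 2 - 1 = 1 (a Cartan subalgebra is the diagonal traceless matrices). In the classification of classical Lie algebras, the special linear algebra sl(n+1) has type A_n; here n = 1, so the Dynkin diagram is a chain of 1 nodes with single edges (A_1). Hence the type is A_1.

A1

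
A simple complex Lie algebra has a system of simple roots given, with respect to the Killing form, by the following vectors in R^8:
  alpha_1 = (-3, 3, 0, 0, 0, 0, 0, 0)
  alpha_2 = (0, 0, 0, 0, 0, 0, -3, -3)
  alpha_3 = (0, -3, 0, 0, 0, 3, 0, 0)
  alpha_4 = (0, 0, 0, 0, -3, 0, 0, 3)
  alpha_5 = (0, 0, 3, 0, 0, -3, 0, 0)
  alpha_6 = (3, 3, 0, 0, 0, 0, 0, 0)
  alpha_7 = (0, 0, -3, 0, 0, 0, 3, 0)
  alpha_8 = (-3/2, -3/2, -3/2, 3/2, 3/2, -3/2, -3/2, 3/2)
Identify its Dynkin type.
E_8

Compute the Cartan integers a_ij = 2(alpha_i, alpha_j)/(alpha_j, alpha_j); the resulting 8x8 Cartan matrix is
[[2, 0, -1, 0, 0, 0, 0, 0], [0, 2, 0, -1, 0, 0, -1, 0], [-1, 0, 2, 0, -1, -1, 0, 0], [0, -1, 0, 2, 0, 0, 0, 0], [0, 0, -1, 0, 2, 0, -1, 0], [0, 0, -1, 0, 0, 2, 0, -1], [0, -1, 0, 0, -1, 0, 2, 0], [0, 0, 0, 0, 0, -1, 0, 2]].
All simple roots have the same length, so the diagram is simply laced. The associated Dynkin diagram is a chain of 7 nodes with one extra node attached to the third node from one end (E_8), so the type is E_8.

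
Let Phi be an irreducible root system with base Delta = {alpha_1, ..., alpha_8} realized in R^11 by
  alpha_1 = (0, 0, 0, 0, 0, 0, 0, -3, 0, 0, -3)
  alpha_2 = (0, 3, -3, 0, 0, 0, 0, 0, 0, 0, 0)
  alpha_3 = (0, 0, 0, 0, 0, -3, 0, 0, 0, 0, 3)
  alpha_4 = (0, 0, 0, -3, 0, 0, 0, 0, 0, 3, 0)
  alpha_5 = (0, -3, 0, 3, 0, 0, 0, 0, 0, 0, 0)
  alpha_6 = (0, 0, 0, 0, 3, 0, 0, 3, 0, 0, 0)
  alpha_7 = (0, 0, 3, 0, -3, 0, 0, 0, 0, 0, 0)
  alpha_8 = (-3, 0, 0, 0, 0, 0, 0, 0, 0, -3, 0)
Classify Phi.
A8

Compute the Cartan integers a_ij = 2(alpha_i, alpha_j)/(alpha_j, alpha_j); the resulting 8x8 Cartan matrix is
[[2, 0, -1, 0, 0, -1, 0, 0], [0, 2, 0, 0, -1, 0, -1, 0], [-1, 0, 2, 0, 0, 0, 0, 0], [0, 0, 0, 2, -1, 0, 0, -1], [0, -1, 0, -1, 2, 0, 0, 0], [-1, 0, 0, 0, 0, 2, -1, 0], [0, -1, 0, 0, 0, -1, 2, 0], [0, 0, 0, -1, 0, 0, 0, 2]].
All simple roots have the same length, so the diagram is simply laced. The associated Dynkin diagram is a chain of 8 nodes with single edges (A_8), so the type is A_8 (the algebra sl(9)).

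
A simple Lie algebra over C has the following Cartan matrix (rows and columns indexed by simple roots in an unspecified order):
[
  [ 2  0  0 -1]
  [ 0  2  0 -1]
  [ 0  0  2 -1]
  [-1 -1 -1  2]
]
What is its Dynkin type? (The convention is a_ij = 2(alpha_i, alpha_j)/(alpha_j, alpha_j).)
D_4

The matrix has rank 4 with 2's on the diagonal. Reading the off-diagonal entries as Dynkin edges (a single edge where a_ij = a_ji = -1; a double or triple edge where a_ij * a_ji = 2 or 3), the diagram is a chain of 2 nodes with a fork of two nodes at one end (D_4). One simple-root ordering that puts it in standard form is (alpha_2, alpha_4, alpha_3, alpha_1). So the algebra is type D_4, i.e. so(8).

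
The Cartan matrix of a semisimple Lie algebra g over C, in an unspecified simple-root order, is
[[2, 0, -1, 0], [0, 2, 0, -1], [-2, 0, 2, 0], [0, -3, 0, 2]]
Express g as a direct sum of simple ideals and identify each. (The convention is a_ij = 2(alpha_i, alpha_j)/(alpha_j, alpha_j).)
B_2 (so(5)) ⊕ G_2

The diagram associated to this matrix has two connected components: the simple roots {alpha_1, alpha_3} form a chain of 2 nodes with a double edge at one end; the terminal node there is the unique short simple root (B_2), and {alpha_2, alpha_4} form two nodes joined by a triple edge (G_2). A semisimple Lie algebra decomposes uniquely as the direct sum of simple ideals, one per connected component of its Dynkin diagram, so g ≅ B_2 ⊕ G_2 (dimension 10 + 14 = 24).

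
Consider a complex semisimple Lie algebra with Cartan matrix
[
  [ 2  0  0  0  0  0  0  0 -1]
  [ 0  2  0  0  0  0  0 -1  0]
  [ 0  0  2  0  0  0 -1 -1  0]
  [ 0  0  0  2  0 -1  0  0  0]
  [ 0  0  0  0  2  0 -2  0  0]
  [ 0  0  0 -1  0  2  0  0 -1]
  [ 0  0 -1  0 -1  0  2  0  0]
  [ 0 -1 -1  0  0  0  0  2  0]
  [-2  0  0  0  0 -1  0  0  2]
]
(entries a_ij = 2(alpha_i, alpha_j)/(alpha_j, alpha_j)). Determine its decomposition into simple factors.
The diagram associated to this matrix has two connected components: the simple roots {alpha_1, alpha_4, alpha_6, alpha_9} form a chain of 4 nodes with a double edge at one end; the terminal node there is the unique short simple root (B_4), and {alpha_2, alpha_3, alpha_5, alpha_7, alpha_8} form a chain of 5 nodes with a double edge at one end; the terminal node there is the unique long simple root (C_5). A semisimple Lie algebra decomposes uniquely as the direct sum of simple ideals, one per connected component of its Dynkin diagram, so g ≅ B_4 ⊕ C_5 (dimension 36 + 55 = 91).

B4 ⊕ C5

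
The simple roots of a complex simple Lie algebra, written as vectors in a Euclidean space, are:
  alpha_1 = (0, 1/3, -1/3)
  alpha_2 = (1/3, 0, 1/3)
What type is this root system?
Compute the Cartan integers a_ij = 2(alpha_i, alpha_j)/(alpha_j, alpha_j); the resulting 2x2 Cartan matrix is
[[2, -1], [-1, 2]].
All simple roots have the same length, so the diagram is simply laced. The associated Dynkin diagram is a chain of 2 nodes with single edges (A_2), so the type is A_2 (the algebra sl(3)).

A_2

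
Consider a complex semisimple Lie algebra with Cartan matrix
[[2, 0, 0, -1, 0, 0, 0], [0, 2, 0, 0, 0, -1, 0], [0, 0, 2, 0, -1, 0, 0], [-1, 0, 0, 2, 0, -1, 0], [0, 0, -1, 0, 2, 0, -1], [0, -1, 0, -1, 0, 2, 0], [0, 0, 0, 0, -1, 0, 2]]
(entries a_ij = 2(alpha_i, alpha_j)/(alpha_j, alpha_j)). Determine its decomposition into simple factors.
The diagram associated to this matrix has two connected components: the simple roots {alpha_3, alpha_5, alpha_7} form a chain of 3 nodes with single edges (A_3), and {alpha_1, alpha_2, alpha_4, alpha_6} form a chain of 4 nodes with single edges (A_4). A semisimple Lie algebra decomposes uniquely as the direct sum of simple ideals, one per connected component of its Dynkin diagram, so g ≅ A_3 ⊕ A_4 (dimension 15 + 24 = 39).

A3 + A4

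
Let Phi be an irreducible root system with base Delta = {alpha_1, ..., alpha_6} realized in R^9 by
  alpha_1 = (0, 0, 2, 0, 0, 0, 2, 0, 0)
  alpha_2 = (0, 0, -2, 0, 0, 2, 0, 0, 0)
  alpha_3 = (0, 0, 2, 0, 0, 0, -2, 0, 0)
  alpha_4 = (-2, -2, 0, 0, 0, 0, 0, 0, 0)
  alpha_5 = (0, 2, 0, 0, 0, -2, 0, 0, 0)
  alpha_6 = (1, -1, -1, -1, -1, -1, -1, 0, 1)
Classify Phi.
E_6

Compute the Cartan integers a_ij = 2(alpha_i, alpha_j)/(alpha_j, alpha_j); the resulting 6x6 Cartan matrix is
[[2, -1, 0, 0, 0, -1], [-1, 2, -1, 0, -1, 0], [0, -1, 2, 0, 0, 0], [0, 0, 0, 2, -1, 0], [0, -1, 0, -1, 2, 0], [-1, 0, 0, 0, 0, 2]].
All simple roots have the same length, so the diagram is simply laced. The associated Dynkin diagram is a chain of 5 nodes with one extra node attached to the third node from one end (E_6), so the type is E_6.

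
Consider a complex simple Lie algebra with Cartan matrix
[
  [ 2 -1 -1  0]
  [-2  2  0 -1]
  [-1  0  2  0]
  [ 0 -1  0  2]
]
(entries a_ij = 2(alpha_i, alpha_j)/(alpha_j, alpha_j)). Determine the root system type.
F_4

The matrix has rank 4 with 2's on the diagonal. Reading the off-diagonal entries as Dynkin edges (a single edge where a_ij = a_ji = -1; a double or triple edge where a_ij * a_ji = 2 or 3), the diagram is a chain of 4 nodes with a double edge between the middle two (F_4). One simple-root ordering that puts it in standard form is (alpha_4, alpha_2, alpha_1, alpha_3). So the algebra is type F_4.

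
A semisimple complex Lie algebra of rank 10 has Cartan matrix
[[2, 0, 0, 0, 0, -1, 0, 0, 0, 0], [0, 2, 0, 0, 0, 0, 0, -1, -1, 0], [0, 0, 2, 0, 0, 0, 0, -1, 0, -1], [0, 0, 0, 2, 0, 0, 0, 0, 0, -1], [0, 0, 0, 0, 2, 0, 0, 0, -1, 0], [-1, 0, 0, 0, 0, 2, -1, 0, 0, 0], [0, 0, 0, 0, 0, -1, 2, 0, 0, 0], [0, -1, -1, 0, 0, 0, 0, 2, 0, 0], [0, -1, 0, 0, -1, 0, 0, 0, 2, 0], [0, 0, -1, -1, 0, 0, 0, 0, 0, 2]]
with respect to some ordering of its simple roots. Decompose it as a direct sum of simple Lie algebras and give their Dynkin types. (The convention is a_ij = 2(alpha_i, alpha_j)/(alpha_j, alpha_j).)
A_3 (sl(4)) + A_7 (sl(8))

The diagram associated to this matrix has two connected components: the simple roots {alpha_1, alpha_6, alpha_7} form a chain of 3 nodes with single edges (A_3), and {alpha_2, alpha_3, alpha_4, alpha_5, alpha_8, alpha_9, alpha_10} form a chain of 7 nodes with single edges (A_7). A semisimple Lie algebra decomposes uniquely as the direct sum of simple ideals, one per connected component of its Dynkin diagram, so g ≅ A_3 ⊕ A_7 (dimension 15 + 63 = 78).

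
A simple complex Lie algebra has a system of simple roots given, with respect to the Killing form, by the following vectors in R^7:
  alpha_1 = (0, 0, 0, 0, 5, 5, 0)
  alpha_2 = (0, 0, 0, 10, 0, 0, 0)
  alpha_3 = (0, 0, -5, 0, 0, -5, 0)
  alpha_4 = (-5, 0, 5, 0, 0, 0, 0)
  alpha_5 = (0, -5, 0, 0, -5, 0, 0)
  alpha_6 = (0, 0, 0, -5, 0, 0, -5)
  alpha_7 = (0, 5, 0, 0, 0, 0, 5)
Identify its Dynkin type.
Compute the Cartan integers a_ij = 2(alpha_i, alpha_j)/(alpha_j, alpha_j); the resulting 7x7 Cartan matrix is
[[2, 0, -1, 0, -1, 0, 0], [0, 2, 0, 0, 0, -2, 0], [-1, 0, 2, -1, 0, 0, 0], [0, 0, -1, 2, 0, 0, 0], [-1, 0, 0, 0, 2, 0, -1], [0, -1, 0, 0, 0, 2, -1], [0, 0, 0, 0, -1, -1, 2]].
The roots have two lengths (squared-length ratio 2:1); the short ones are alpha_{1,3,4,5,6,7}. The associated Dynkin diagram is a chain of 7 nodes with a double edge at one end; the terminal node there is the unique long simple root (C_7), so the type is C_7 (the algebra sp(14)).

type C_7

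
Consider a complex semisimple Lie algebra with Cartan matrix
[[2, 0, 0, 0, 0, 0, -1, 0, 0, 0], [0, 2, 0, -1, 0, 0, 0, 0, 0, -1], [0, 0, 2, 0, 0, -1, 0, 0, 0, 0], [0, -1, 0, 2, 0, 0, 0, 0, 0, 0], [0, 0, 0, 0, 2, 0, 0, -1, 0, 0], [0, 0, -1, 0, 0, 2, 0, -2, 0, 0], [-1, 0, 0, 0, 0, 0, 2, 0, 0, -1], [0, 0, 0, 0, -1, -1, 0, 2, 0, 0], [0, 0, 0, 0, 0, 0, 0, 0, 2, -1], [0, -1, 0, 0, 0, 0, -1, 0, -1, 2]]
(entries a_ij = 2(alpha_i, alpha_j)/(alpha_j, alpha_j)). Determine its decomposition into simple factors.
E_6 ⊕ F_4

The diagram associated to this matrix has two connected components: the simple roots {alpha_1, alpha_2, alpha_4, alpha_7, alpha_9, alpha_10} form a chain of 5 nodes with one extra node attached to the third node from one end (E_6), and {alpha_3, alpha_5, alpha_6, alpha_8} form a chain of 4 nodes with a double edge between the middle two (F_4). A semisimple Lie algebra decomposes uniquely as the direct sum of simple ideals, one per connected component of its Dynkin diagram, so g ≅ E_6 ⊕ F_4 (dimension 78 + 52 = 130).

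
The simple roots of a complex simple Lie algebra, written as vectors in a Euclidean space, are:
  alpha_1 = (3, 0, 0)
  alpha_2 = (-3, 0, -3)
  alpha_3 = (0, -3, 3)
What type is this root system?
B3

Compute the Cartan integers a_ij = 2(alpha_i, alpha_j)/(alpha_j, alpha_j); the resulting 3x3 Cartan matrix is
[[2, -1, 0], [-2, 2, -1], [0, -1, 2]].
The roots have two lengths (squared-length ratio 2:1); the short ones are alpha_{1}. The associated Dynkin diagram is a chain of 3 nodes with a double edge at one end; the terminal node there is the unique short simple root (B_3), so the type is B_3 (the algebra so(7)).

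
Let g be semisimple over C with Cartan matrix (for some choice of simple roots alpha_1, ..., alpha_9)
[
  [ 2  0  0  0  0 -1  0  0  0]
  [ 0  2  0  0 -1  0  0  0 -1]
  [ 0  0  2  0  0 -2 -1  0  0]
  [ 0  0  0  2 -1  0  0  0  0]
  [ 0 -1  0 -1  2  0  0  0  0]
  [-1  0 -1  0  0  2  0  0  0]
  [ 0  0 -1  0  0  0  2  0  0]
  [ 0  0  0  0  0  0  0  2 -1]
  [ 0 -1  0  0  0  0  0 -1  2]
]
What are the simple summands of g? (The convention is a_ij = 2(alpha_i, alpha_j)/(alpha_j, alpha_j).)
A_5 (sl(6)) ⊕ F_4

The diagram associated to this matrix has two connected components: the simple roots {alpha_2, alpha_4, alpha_5, alpha_8, alpha_9} form a chain of 5 nodes with single edges (A_5), and {alpha_1, alpha_3, alpha_6, alpha_7} form a chain of 4 nodes with a double edge between the middle two (F_4). A semisimple Lie algebra decomposes uniquely as the direct sum of simple ideals, one per connected component of its Dynkin diagram, so g ≅ A_5 ⊕ F_4 (dimension 35 + 52 = 87).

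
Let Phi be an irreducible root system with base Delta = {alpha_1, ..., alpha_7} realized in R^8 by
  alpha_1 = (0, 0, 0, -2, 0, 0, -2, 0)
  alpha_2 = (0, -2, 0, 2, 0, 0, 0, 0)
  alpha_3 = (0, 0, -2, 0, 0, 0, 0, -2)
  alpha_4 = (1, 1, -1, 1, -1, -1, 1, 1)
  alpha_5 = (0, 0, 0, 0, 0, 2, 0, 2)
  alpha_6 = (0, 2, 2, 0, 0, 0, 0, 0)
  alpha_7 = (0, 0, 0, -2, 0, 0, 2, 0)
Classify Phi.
E_7

Compute the Cartan integers a_ij = 2(alpha_i, alpha_j)/(alpha_j, alpha_j); the resulting 7x7 Cartan matrix is
[[2, -1, 0, -1, 0, 0, 0], [-1, 2, 0, 0, 0, -1, -1], [0, 0, 2, 0, -1, -1, 0], [-1, 0, 0, 2, 0, 0, 0], [0, 0, -1, 0, 2, 0, 0], [0, -1, -1, 0, 0, 2, 0], [0, -1, 0, 0, 0, 0, 2]].
All simple roots have the same length, so the diagram is simply laced. The associated Dynkin diagram is a chain of 6 nodes with one extra node attached to the third node from one end (E_7), so the type is E_7.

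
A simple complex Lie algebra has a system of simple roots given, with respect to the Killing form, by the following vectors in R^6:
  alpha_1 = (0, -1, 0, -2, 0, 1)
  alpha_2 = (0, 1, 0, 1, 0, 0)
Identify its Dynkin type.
G_2

Compute the Cartan integers a_ij = 2(alpha_i, alpha_j)/(alpha_j, alpha_j); the resulting 2x2 Cartan matrix is
[[2, -3], [-1, 2]].
The roots have two lengths (squared-length ratio 3:1); the short ones are alpha_{2}. The associated Dynkin diagram is two nodes joined by a triple edge (G_2), so the type is G_2.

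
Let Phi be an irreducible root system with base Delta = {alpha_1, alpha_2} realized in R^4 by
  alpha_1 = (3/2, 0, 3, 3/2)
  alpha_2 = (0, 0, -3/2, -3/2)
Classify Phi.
G_2

Compute the Cartan integers a_ij = 2(alpha_i, alpha_j)/(alpha_j, alpha_j); the resulting 2x2 Cartan matrix is
[[2, -3], [-1, 2]].
The roots have two lengths (squared-length ratio 3:1); the short ones are alpha_{2}. The associated Dynkin diagram is two nodes joined by a triple edge (G_2), so the type is G_2.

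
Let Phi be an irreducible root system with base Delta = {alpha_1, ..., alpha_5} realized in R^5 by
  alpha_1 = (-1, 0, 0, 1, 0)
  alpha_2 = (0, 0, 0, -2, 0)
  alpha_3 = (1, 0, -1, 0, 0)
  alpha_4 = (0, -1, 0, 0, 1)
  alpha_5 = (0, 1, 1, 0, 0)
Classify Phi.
type C_5

Compute the Cartan integers a_ij = 2(alpha_i, alpha_j)/(alpha_j, alpha_j); the resulting 5x5 Cartan matrix is
[[2, -1, -1, 0, 0], [-2, 2, 0, 0, 0], [-1, 0, 2, 0, -1], [0, 0, 0, 2, -1], [0, 0, -1, -1, 2]].
The roots have two lengths (squared-length ratio 2:1); the short ones are alpha_{1,3,4,5}. The associated Dynkin diagram is a chain of 5 nodes with a double edge at one end; the terminal node there is the unique long simple root (C_5), so the type is C_5 (the algebra sp(10)).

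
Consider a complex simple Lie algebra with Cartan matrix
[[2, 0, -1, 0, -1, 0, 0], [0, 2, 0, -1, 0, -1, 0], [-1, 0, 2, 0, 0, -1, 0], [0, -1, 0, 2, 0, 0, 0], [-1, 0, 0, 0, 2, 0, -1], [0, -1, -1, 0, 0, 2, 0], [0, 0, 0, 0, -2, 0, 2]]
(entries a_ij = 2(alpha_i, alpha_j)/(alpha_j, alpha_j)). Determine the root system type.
C7

The matrix has rank 7 with 2's on the diagonal. Reading the off-diagonal entries as Dynkin edges (a single edge where a_ij = a_ji = -1; a double or triple edge where a_ij * a_ji = 2 or 3), the diagram is a chain of 7 nodes with a double edge at one end; the terminal node there is the unique long simple root (C_7). One simple-root ordering that puts it in standard form is (alpha_4, alpha_2, alpha_6, alpha_3, alpha_1, alpha_5, alpha_7). So the algebra is type C_7, i.e. sp(14).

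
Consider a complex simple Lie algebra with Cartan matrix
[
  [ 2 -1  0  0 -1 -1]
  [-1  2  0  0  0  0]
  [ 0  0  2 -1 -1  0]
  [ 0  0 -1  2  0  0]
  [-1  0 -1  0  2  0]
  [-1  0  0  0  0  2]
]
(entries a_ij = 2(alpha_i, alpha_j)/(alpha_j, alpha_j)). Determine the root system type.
The matrix has rank 6 with 2's on the diagonal. Reading the off-diagonal entries as Dynkin edges (a single edge where a_ij = a_ji = -1; a double or triple edge where a_ij * a_ji = 2 or 3), the diagram is a chain of 4 nodes with a fork of two nodes at one end (D_6). One simple-root ordering that puts it in standard form is (alpha_4, alpha_3, alpha_5, alpha_1, alpha_6, alpha_2). So the algebra is type D_6, i.e. so(12).

D_6 (so(12))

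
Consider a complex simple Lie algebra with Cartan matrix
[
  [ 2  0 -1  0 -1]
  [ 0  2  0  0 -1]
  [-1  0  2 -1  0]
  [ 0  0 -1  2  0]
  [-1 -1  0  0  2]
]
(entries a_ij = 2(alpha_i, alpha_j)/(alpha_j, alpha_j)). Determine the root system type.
The matrix has rank 5 with 2's on the diagonal. Reading the off-diagonal entries as Dynkin edges (a single edge where a_ij = a_ji = -1; a double or triple edge where a_ij * a_ji = 2 or 3), the diagram is a chain of 5 nodes with single edges (A_5). One simple-root ordering that puts it in standard form is (alpha_4, alpha_3, alpha_1, alpha_5, alpha_2). So the algebra is type A_5, i.e. sl(6).

A_5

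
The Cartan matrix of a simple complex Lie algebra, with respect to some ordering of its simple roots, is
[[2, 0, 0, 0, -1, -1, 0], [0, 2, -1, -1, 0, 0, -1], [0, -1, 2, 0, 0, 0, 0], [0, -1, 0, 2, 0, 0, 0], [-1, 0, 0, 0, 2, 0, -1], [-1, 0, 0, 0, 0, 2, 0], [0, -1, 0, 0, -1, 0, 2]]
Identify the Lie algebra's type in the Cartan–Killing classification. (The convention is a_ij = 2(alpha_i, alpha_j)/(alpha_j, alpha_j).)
D_7

The matrix has rank 7 with 2's on the diagonal. Reading the off-diagonal entries as Dynkin edges (a single edge where a_ij = a_ji = -1; a double or triple edge where a_ij * a_ji = 2 or 3), the diagram is a chain of 5 nodes with a fork of two nodes at one end (D_7). One simple-root ordering that puts it in standard form is (alpha_6, alpha_1, alpha_5, alpha_7, alpha_2, alpha_3, alpha_4). So the algebra is type D_7, i.e. so(14).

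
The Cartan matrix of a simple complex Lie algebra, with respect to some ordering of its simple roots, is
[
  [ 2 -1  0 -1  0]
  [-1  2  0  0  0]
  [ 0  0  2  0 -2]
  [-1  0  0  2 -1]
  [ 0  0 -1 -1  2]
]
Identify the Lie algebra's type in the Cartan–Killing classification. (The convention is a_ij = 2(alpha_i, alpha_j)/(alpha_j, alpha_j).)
The matrix has rank 5 with 2's on the diagonal. Reading the off-diagonal entries as Dynkin edges (a single edge where a_ij = a_ji = -1; a double or triple edge where a_ij * a_ji = 2 or 3), the diagram is a chain of 5 nodes with a double edge at one end; the terminal node there is the unique long simple root (C_5). One simple-root ordering that puts it in standard form is (alpha_2, alpha_1, alpha_4, alpha_5, alpha_3). So the algebra is type C_5, i.e. sp(10).

type C_5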